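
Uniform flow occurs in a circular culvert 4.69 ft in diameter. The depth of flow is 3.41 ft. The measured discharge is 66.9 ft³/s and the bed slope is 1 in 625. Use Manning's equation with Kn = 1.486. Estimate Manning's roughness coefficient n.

For a circular section of diameter D = 4.69 ft at depth y = 3.41 ft, the central angle is θ = 2 arccos(1 − 2y/D) = 4.084 rad. Then A = (D²/8)(θ − sin θ) = 13.46 ft² and P = Dθ/2 = 9.578 ft.
Hydraulic radius R = A/P = 13.46/9.578 = 1.405 ft.
Rearranging Manning's equation: n = (1.486/Q) A R^(2/3) S^(1/2) = (1.486/66.9) × 13.46 × 1.405^(2/3) × √0.0016 = 0.015.

n = 0.015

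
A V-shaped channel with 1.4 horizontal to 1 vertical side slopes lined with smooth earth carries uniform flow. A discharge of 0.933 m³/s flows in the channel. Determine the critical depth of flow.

At critical depth, Q² T / (g A³) = 1, i.e. A³/T = Q²/g = 0.933²/9.81 = 0.08873.
Try y = 0.525 m: A³/T = 0.03909 — low.
Try y = 0.668 m: A³/T = 0.1303 — high.
Try y = 0.619 m: A³/T = 0.08906 — ≈ 0.08873.

y_c = 0.619 m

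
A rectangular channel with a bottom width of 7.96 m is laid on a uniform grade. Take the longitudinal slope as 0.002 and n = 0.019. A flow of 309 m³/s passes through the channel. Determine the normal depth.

Manning's equation rearranged: A R^(2/3) = nQ / (1·√S) = 0.019 × 309 / (√0.002) = 131.3.
Trying y = 6.86 m: A R^(2/3) = 101.1 — too small.
Trying y = 8.49 m: A R^(2/3) = 131.4 — close enough.

y_n = 8.49 m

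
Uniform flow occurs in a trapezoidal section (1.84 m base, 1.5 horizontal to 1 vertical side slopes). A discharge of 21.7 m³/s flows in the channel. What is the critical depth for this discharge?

y_c = 1.61 m

At critical depth, Q² T / (g A³) = 1, i.e. A³/T = Q²/g = 21.7²/9.81 = 48.
Try y = 1.75 m: A³/T = 67.29 — high.
Try y = 1.27 m: A³/T = 19.04 — low.
Try y = 1.61 m: A³/T = 48.2 — matches.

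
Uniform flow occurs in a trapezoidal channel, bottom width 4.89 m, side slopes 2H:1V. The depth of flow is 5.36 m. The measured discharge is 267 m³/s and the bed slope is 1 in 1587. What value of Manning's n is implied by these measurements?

n = 0.016

With bottom width b = 4.89 m and side slope z = 2: A = (b + zy)y = (4.89 + 2×5.36)×5.36 = 83.67 m²; P = b + 2y√(1+z²) = 4.89 + 2×5.36×2.236 = 28.86 m.
Hydraulic radius R = A/P = 83.67/28.86 = 2.899 m.
Rearranging Manning's equation: n = (1/Q) A R^(2/3) S^(1/2) = (1/267) × 83.67 × 2.899^(2/3) × √0.0006301 = 0.016.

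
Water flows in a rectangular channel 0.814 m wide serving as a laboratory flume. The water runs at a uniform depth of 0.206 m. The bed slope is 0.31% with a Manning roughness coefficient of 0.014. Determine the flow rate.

Flow area A = b·y = 0.814 × 0.206 = 0.1677 m². Wetted perimeter P = b + 2y = 0.814 + 2×0.206 = 1.226 m.
Hydraulic radius R = A/P = 0.1677/1.226 = 0.1368 m.
Manning's equation: Q = (1/n) A R^(2/3) S^(1/2) = (1/0.014) × 0.1677 × 0.1368^(2/3) × 0.0031^(1/2) = 0.177 m³/s.

Q = 0.177 m³/s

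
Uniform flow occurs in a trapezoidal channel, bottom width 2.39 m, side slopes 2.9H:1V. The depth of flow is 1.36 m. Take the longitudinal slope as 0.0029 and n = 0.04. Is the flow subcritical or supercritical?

With bottom width b = 2.39 m and side slope z = 2.9: A = (b + zy)y = (2.39 + 2.9×1.36)×1.36 = 8.614 m²; P = b + 2y√(1+z²) = 2.39 + 2×1.36×3.068 = 10.73 m.
Hydraulic radius R = A/P = 8.614/10.73 = 0.8025 m.
V = (1/n) R^(2/3) √S = (1/0.04) × 0.8025^(2/3) × √0.0029 = 1.163 m/s. Hydraulic depth D_h = A/T = 8.614/10.28 = 0.8381 m.
Froude number Fr = V/√(g·D_h) = 1.163/√(9.81×0.8381) = 0.405, which is less than 1, so the flow is subcritical.

subcritical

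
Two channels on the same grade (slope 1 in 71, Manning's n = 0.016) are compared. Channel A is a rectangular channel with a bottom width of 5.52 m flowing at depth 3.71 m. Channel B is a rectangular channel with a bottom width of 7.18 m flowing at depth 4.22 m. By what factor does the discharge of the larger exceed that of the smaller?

Channel A: Flow area A = b·y = 5.52 × 3.71 = 20.48 m². Wetted perimeter P = b + 2y = 5.52 + 2×3.71 = 12.94 m. Hydraulic radius R = A/P = 20.48/12.94 = 1.583 m. Q_A = (1/0.016)·20.48·1.583^(2/3)·√0.01408 = 206.3 m³/s.
Channel B: Flow area A = b·y = 7.18 × 4.22 = 30.3 m². Wetted perimeter P = b + 2y = 7.18 + 2×4.22 = 15.62 m. Hydraulic radius R = A/P = 30.3/15.62 = 1.94 m. Q_B = (1/0.016)·30.3·1.94^(2/3)·√0.01408 = 349.6 m³/s.
The larger discharge is 349.6 m³/s and the smaller is 206.3 m³/s; the ratio is 1.69.

1.69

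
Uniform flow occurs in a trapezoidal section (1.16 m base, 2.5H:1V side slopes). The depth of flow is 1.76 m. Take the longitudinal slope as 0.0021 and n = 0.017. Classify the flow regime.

With bottom width b = 1.16 m and side slope z = 2.5: A = (b + zy)y = (1.16 + 2.5×1.76)×1.76 = 9.786 m²; P = b + 2y√(1+z²) = 1.16 + 2×1.76×2.693 = 10.64 m.
Hydraulic radius R = A/P = 9.786/10.64 = 0.9199 m.
V = (1/n) R^(2/3) √S = (1/0.017) × 0.9199^(2/3) × √0.0021 = 2.55 m/s. Hydraulic depth D_h = A/T = 9.786/9.96 = 0.9825 m.
Froude number Fr = V/√(g·D_h) = 2.55/√(9.81×0.9825) = 0.821, which is less than 1, so the flow is subcritical.

subcritical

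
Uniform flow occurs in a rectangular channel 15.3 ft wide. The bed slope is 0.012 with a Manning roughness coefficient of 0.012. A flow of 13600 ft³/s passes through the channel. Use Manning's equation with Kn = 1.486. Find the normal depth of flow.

y_n = 20.8 ft

Manning's equation rearranged: A R^(2/3) = nQ / (1.486·√S) = 0.012 × 13600 / (1.486 × √0.012) = 1003.
Trying y = 16.5 ft: A R^(2/3) = 760.3 — short.
Trying y = 25.5 ft: A R^(2/3) = 1272 — over.
Trying y = 20.8 ft: A R^(2/3) = 1003 — close enough.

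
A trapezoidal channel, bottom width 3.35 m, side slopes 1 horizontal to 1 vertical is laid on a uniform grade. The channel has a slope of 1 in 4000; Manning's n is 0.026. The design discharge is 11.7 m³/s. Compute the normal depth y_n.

Manning's equation rearranged: A R^(2/3) = nQ / (1·√S) = 0.026 × 11.7 / (√0.00025) = 19.24.
Try y = 2.28 m: A R^(2/3) = 15.37 — too small.
Try y = 2.92 m: A R^(2/3) = 24.81 — too large.
Try y = 2.56 m: A R^(2/3) = 19.19 — close enough.

y_n = 2.56 m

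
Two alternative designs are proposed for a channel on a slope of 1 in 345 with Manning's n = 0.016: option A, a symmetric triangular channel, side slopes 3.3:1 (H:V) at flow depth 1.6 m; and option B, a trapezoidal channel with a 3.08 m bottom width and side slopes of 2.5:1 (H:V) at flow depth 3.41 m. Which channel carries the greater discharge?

Channel A: For a triangular section with side slope z = 3.3: A = zy² = 3.3×1.6² = 8.448 m²; P = 2y√(1+z²) = 2×1.6×3.448 = 11.03 m. Hydraulic radius R = A/P = 8.448/11.03 = 0.7656 m. Q_A = (1/0.016)·8.448·0.7656^(2/3)·√0.002899 = 23.79 m³/s.
Channel B: With bottom width b = 3.08 m and side slope z = 2.5: A = (b + zy)y = (3.08 + 2.5×3.41)×3.41 = 39.57 m²; P = b + 2y√(1+z²) = 3.08 + 2×3.41×2.693 = 21.44 m. Hydraulic radius R = A/P = 39.57/21.44 = 1.845 m. Q_B = (1/0.016)·39.57·1.845^(2/3)·√0.002899 = 200.3 m³/s.
Q_A = 23.79 m³/s vs Q_B = 200.3 m³/s, so channel B carries more.

channel B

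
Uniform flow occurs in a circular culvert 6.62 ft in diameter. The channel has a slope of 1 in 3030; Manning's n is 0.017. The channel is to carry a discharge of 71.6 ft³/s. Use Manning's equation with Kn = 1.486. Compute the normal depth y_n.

Manning's equation rearranged: A R^(2/3) = nQ / (1.486·√S) = 0.017 × 71.6 / (1.486 × √0.00033) = 45.09.
Trying y = 4.38 ft: A R^(2/3) = 37.35 — short.
Trying y = 5.7 ft: A R^(2/3) = 50.08 — over.
Trying y = 5.08 ft: A R^(2/3) = 45.07 — close enough.

y_n = 5.08 ft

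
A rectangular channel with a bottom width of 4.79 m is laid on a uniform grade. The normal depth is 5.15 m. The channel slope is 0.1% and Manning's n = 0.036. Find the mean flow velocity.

V = 1.22 m/s

Flow area A = b·y = 4.79 × 5.15 = 24.67 m². Wetted perimeter P = b + 2y = 4.79 + 2×5.15 = 15.09 m.
Hydraulic radius R = A/P = 24.67/15.09 = 1.635 m.
From Manning's equation, V = (1/n) R^(2/3) S^(1/2) = (1/0.036) × 1.635^(2/3) × 0.001^(1/2) = 1.22 m/s.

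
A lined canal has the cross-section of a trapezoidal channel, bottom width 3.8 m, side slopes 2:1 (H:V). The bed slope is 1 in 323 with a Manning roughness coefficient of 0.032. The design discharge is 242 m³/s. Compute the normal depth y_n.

y_n = 5.12 m

Manning's equation rearranged: A R^(2/3) = nQ / (1·√S) = 0.032 × 242 / (√0.003096) = 139.2.
At y = 6.06 m: A R^(2/3) = 206.1 — too large.
At y = 3.88 m: A R^(2/3) = 74.03 — too small.
At y = 5.12 m: A R^(2/3) = 139.1 — matches.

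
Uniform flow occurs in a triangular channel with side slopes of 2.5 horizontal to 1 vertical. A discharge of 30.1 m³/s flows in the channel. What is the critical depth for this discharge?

At critical depth, Q² T / (g A³) = 1, i.e. A³/T = Q²/g = 30.1²/9.81 = 92.36.
At y = 1.36 m: A³/T = 14.54 — too small.
At y = 2.37 m: A³/T = 233.7 — too large.
At y = 1.97 m: A³/T = 92.72 — close enough.

y_c = 1.97 m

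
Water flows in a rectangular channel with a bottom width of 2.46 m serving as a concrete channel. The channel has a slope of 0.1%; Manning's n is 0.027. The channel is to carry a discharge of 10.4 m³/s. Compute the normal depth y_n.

Manning's equation rearranged: A R^(2/3) = nQ / (1·√S) = 0.027 × 10.4 / (√0.001) = 8.88.
At y = 4.46 m: A R^(2/3) = 10.71 — over.
At y = 2.6 m: A R^(2/3) = 5.671 — short.
At y = 3.79 m: A R^(2/3) = 8.874 — close enough.

y_n = 3.79 m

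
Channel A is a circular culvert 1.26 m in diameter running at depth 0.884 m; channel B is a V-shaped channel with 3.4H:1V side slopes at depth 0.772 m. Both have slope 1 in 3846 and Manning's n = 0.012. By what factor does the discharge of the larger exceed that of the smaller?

2.16

Channel A: For a circular section of diameter D = 1.26 m at depth y = 0.884 m, the central angle is θ = 2 arccos(1 − 2y/D) = 3.972 rad. Then A = (D²/8)(θ − sin θ) = 0.9346 m² and P = Dθ/2 = 2.502 m. Hydraulic radius R = A/P = 0.9346/2.502 = 0.3735 m. Q_A = (1/0.012)·0.9346·0.3735^(2/3)·√0.00026 = 0.6514 m³/s.
Channel B: For a triangular section with side slope z = 3.4: A = zy² = 3.4×0.772² = 2.026 m²; P = 2y√(1+z²) = 2×0.772×3.544 = 5.472 m. Hydraulic radius R = A/P = 2.026/5.472 = 0.3703 m. Q_B = (1/0.012)·2.026·0.3703^(2/3)·√0.00026 = 1.404 m³/s.
The larger discharge is 1.404 m³/s and the smaller is 0.6514 m³/s; the ratio is 2.16.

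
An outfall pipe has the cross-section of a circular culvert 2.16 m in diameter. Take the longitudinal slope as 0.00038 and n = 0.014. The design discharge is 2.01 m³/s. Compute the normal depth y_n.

Manning's equation rearranged: A R^(2/3) = nQ / (1·√S) = 0.014 × 2.01 / (√0.00038) = 1.444.
Trying y = 0.88 m: A R^(2/3) = 0.8467 — too small.
Trying y = 1.35 m: A R^(2/3) = 1.736 — too large.
Trying y = 1.2 m: A R^(2/3) = 1.447 — ≈ 1.444.

y_n = 1.2 m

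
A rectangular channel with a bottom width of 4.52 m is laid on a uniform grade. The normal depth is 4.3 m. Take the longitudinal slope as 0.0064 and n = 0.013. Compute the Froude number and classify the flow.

Flow area A = b·y = 4.52 × 4.3 = 19.44 m². Wetted perimeter P = b + 2y = 4.52 + 2×4.3 = 13.12 m.
Hydraulic radius R = A/P = 19.44/13.12 = 1.481 m.
V = (1/n) R^(2/3) √S = (1/0.013) × 1.481^(2/3) × √0.0064 = 7.997 m/s. Hydraulic depth D_h = A/T = 19.44/4.52 = 4.3 m.
Froude number Fr = V/√(g·D_h) = 7.997/√(9.81×4.3) = 1.23, which is greater than 1, so the flow is supercritical.

supercritical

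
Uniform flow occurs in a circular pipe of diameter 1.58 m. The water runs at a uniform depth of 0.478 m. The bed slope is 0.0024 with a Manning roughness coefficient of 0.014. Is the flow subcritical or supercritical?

subcritical

For a circular section of diameter D = 1.58 m at depth y = 0.478 m, the central angle is θ = 2 arccos(1 − 2y/D) = 2.33 rad. Then A = (D²/8)(θ − sin θ) = 0.5005 m² and P = Dθ/2 = 1.84 m.
Hydraulic radius R = A/P = 0.5005/1.84 = 0.272 m.
V = (1/n) R^(2/3) √S = (1/0.014) × 0.272^(2/3) × √0.0024 = 1.469 m/s. Hydraulic depth D_h = A/T = 0.5005/1.452 = 0.3448 m.
Froude number Fr = V/√(g·D_h) = 1.469/√(9.81×0.3448) = 0.799, which is less than 1, so the flow is subcritical.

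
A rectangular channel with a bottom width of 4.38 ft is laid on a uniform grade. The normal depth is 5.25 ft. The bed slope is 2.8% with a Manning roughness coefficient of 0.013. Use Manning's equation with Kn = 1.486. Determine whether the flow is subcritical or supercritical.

supercritical

Flow area A = b·y = 4.38 × 5.25 = 23 ft². Wetted perimeter P = b + 2y = 4.38 + 2×5.25 = 14.88 ft.
Hydraulic radius R = A/P = 23/14.88 = 1.545 ft.
V = (1.486/n) R^(2/3) √S = (1.486/0.013) × 1.545^(2/3) × √0.028 = 25.57 ft/s. Hydraulic depth D_h = A/T = 23/4.38 = 5.25 ft.
Froude number Fr = V/√(g·D_h) = 25.57/√(32.2×5.25) = 1.97, which is greater than 1, so the flow is supercritical.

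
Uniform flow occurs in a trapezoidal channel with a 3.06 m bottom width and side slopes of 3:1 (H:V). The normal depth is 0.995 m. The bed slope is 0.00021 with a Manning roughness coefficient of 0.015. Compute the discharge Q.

Q = 4.33 m³/s

With bottom width b = 3.06 m and side slope z = 3: A = (b + zy)y = (3.06 + 3×0.995)×0.995 = 6.015 m²; P = b + 2y√(1+z²) = 3.06 + 2×0.995×3.162 = 9.353 m.
Hydraulic radius R = A/P = 6.015/9.353 = 0.6431 m.
Manning's equation: Q = (1/n) A R^(2/3) S^(1/2) = (1/0.015) × 6.015 × 0.6431^(2/3) × 0.00021^(1/2) = 4.33 m³/s.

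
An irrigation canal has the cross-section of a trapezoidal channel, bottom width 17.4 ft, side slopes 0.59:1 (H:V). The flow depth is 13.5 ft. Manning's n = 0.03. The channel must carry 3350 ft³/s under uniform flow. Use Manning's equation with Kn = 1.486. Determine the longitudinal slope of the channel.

With bottom width b = 17.4 ft and side slope z = 0.59: A = (b + zy)y = (17.4 + 0.59×13.5)×13.5 = 342.4 ft²; P = b + 2y√(1+z²) = 17.4 + 2×13.5×1.161 = 48.75 ft.
Hydraulic radius R = A/P = 342.4/48.75 = 7.024 ft.
From Manning's equation, S = [nQ / (1.486 A R^(2/3))]² = [0.03 × 3350 / (1.486 × 342.4 × 7.024^(2/3))]² = 0.0029.

S = 0.0029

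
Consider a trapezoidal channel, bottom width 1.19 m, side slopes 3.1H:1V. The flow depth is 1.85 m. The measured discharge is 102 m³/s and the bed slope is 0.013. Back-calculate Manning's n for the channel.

n = 0.014

With bottom width b = 1.19 m and side slope z = 3.1: A = (b + zy)y = (1.19 + 3.1×1.85)×1.85 = 12.81 m²; P = b + 2y√(1+z²) = 1.19 + 2×1.85×3.257 = 13.24 m.
Hydraulic radius R = A/P = 12.81/13.24 = 0.9675 m.
Rearranging Manning's equation: n = (1/Q) A R^(2/3) S^(1/2) = (1/102) × 12.81 × 0.9675^(2/3) × √0.013 = 0.014.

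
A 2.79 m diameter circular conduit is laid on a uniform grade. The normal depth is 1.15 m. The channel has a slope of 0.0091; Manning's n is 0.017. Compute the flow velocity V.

For a circular section of diameter D = 2.79 m at depth y = 1.15 m, the central angle is θ = 2 arccos(1 − 2y/D) = 2.789 rad. Then A = (D²/8)(θ − sin θ) = 2.377 m² and P = Dθ/2 = 3.89 m.
Hydraulic radius R = A/P = 2.377/3.89 = 0.611 m.
From Manning's equation, V = (1/n) R^(2/3) S^(1/2) = (1/0.017) × 0.611^(2/3) × 0.0091^(1/2) = 4.04 m/s.

V = 4.04 m/s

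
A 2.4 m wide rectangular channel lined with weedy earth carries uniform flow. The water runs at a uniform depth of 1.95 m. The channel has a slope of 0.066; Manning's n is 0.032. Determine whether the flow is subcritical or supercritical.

Flow area A = b·y = 2.4 × 1.95 = 4.68 m². Wetted perimeter P = b + 2y = 2.4 + 2×1.95 = 6.3 m.
Hydraulic radius R = A/P = 4.68/6.3 = 0.7429 m.
V = (1/n) R^(2/3) √S = (1/0.032) × 0.7429^(2/3) × √0.066 = 6.585 m/s. Hydraulic depth D_h = A/T = 4.68/2.4 = 1.95 m.
Froude number Fr = V/√(g·D_h) = 6.585/√(9.81×1.95) = 1.51, which is greater than 1, so the flow is supercritical.

supercritical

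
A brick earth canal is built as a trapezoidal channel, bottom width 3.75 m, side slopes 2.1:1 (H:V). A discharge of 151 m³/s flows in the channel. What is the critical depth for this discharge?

y_c = 3.25 m

At critical depth, Q² T / (g A³) = 1, i.e. A³/T = Q²/g = 151²/9.81 = 2324.
Try y = 2.66 m: A³/T = 1026 — low.
Try y = 3.74 m: A³/T = 4201 — high.
Try y = 3.25 m: A³/T = 2333 — close enough.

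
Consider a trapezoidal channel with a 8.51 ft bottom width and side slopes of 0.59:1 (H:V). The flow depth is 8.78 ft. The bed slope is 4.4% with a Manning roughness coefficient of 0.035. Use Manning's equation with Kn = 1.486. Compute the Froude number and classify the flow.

supercritical

With bottom width b = 8.51 ft and side slope z = 0.59: A = (b + zy)y = (8.51 + 0.59×8.78)×8.78 = 120.2 ft²; P = b + 2y√(1+z²) = 8.51 + 2×8.78×1.161 = 28.9 ft.
Hydraulic radius R = A/P = 120.2/28.9 = 4.159 ft.
V = (1.486/n) R^(2/3) √S = (1.486/0.035) × 4.159^(2/3) × √0.044 = 23.03 ft/s. Hydraulic depth D_h = A/T = 120.2/18.87 = 6.37 ft.
Froude number Fr = V/√(g·D_h) = 23.03/√(32.2×6.37) = 1.61, which is greater than 1, so the flow is supercritical.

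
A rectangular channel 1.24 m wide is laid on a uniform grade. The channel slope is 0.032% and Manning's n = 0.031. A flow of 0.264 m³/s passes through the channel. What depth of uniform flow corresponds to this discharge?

y_n = 0.756 m

Manning's equation rearranged: A R^(2/3) = nQ / (1·√S) = 0.031 × 0.264 / (√0.00032) = 0.4575.
At y = 0.962 m: A R^(2/3) = 0.6225 — too large.
At y = 0.756 m: A R^(2/3) = 0.4572 — ≈ 0.4575.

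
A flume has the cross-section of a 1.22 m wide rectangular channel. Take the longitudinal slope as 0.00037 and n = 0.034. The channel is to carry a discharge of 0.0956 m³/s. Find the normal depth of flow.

Manning's equation rearranged: A R^(2/3) = nQ / (1·√S) = 0.034 × 0.0956 / (√0.00037) = 0.169.
At y = 0.42 m: A R^(2/3) = 0.2027 — too large.
At y = 0.329 m: A R^(2/3) = 0.1435 — too small.
At y = 0.369 m: A R^(2/3) = 0.169 — matches.

y_n = 0.369 m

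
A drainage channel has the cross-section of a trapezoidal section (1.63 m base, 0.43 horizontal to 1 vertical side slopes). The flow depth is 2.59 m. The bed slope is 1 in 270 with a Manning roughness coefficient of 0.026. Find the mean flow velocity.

With bottom width b = 1.63 m and side slope z = 0.43: A = (b + zy)y = (1.63 + 0.43×2.59)×2.59 = 7.106 m²; P = b + 2y√(1+z²) = 1.63 + 2×2.59×1.089 = 7.269 m.
Hydraulic radius R = A/P = 7.106/7.269 = 0.9777 m.
From Manning's equation, V = (1/n) R^(2/3) S^(1/2) = (1/0.026) × 0.9777^(2/3) × 0.003704^(1/2) = 2.31 m/s.

V = 2.31 m/s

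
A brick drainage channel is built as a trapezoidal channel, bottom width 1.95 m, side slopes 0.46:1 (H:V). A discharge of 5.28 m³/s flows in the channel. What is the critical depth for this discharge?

At critical depth, Q² T / (g A³) = 1, i.e. A³/T = Q²/g = 5.28²/9.81 = 2.842.
Try y = 0.956 m: A³/T = 4.214 — over.
Try y = 0.619 m: A³/T = 1.051 — short.
Try y = 0.846 m: A³/T = 2.841 — close enough.

y_c = 0.846 m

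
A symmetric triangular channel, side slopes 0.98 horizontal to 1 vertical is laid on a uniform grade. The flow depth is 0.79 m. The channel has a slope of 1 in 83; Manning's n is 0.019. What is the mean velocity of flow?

For a triangular section with side slope z = 0.98: A = zy² = 0.98×0.79² = 0.6116 m²; P = 2y√(1+z²) = 2×0.79×1.4 = 2.212 m.
Hydraulic radius R = A/P = 0.6116/2.212 = 0.2765 m.
From Manning's equation, V = (1/n) R^(2/3) S^(1/2) = (1/0.019) × 0.2765^(2/3) × 0.01205^(1/2) = 2.45 m/s.

V = 2.45 m/s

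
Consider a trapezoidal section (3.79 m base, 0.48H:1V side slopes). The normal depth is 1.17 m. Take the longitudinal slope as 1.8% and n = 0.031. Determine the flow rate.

With bottom width b = 3.79 m and side slope z = 0.48: A = (b + zy)y = (3.79 + 0.48×1.17)×1.17 = 5.091 m²; P = b + 2y√(1+z²) = 3.79 + 2×1.17×1.109 = 6.386 m.
Hydraulic radius R = A/P = 5.091/6.386 = 0.7973 m.
Manning's equation: Q = (1/n) A R^(2/3) S^(1/2) = (1/0.031) × 5.091 × 0.7973^(2/3) × 0.018^(1/2) = 18.9 m³/s.

Q = 18.9 m³/s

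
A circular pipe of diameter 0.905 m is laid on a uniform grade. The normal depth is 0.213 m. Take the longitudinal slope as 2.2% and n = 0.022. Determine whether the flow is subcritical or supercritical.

supercritical

For a circular section of diameter D = 0.905 m at depth y = 0.213 m, the central angle is θ = 2 arccos(1 − 2y/D) = 2.026 rad. Then A = (D²/8)(θ − sin θ) = 0.1155 m² and P = Dθ/2 = 0.9168 m.
Hydraulic radius R = A/P = 0.1155/0.9168 = 0.126 m.
V = (1/n) R^(2/3) √S = (1/0.022) × 0.126^(2/3) × √0.022 = 1.694 m/s. Hydraulic depth D_h = A/T = 0.1155/0.7678 = 0.1504 m.
Froude number Fr = V/√(g·D_h) = 1.694/√(9.81×0.1504) = 1.39, which is greater than 1, so the flow is supercritical.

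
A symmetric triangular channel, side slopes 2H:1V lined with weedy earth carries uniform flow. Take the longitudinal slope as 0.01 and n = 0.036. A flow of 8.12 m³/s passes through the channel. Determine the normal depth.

Manning's equation rearranged: A R^(2/3) = nQ / (1·√S) = 0.036 × 8.12 / (√0.01) = 2.923.
At y = 1.61 m: A R^(2/3) = 4.165 — high.
At y = 1.41 m: A R^(2/3) = 2.924 — ≈ 2.923.

y_n = 1.41 m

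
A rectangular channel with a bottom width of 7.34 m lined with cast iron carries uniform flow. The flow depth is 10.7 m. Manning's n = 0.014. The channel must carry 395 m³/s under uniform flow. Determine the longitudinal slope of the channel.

S = 0.0013

Flow area A = b·y = 7.34 × 10.7 = 78.54 m². Wetted perimeter P = b + 2y = 7.34 + 2×10.7 = 28.74 m.
Hydraulic radius R = A/P = 78.54/28.74 = 2.733 m.
From Manning's equation, S = [nQ / (1 A R^(2/3))]² = [0.014 × 395 / (1 × 78.54 × 2.733^(2/3))]² = 0.0013.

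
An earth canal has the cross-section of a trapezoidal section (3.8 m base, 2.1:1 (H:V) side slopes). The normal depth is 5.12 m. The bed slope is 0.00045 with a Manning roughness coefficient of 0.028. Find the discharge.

Q = 109 m³/s

With bottom width b = 3.8 m and side slope z = 2.1: A = (b + zy)y = (3.8 + 2.1×5.12)×5.12 = 74.51 m²; P = b + 2y√(1+z²) = 3.8 + 2×5.12×2.326 = 27.62 m.
Hydraulic radius R = A/P = 74.51/27.62 = 2.698 m.
Manning's equation: Q = (1/n) A R^(2/3) S^(1/2) = (1/0.028) × 74.51 × 2.698^(2/3) × 0.00045^(1/2) = 109 m³/s.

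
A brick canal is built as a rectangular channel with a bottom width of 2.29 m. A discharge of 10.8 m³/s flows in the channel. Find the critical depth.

For a rectangular channel, critical depth y_c = (q²/g)^(1/3) where q = Q/b = 10.8/2.29 = 4.716 m²/s.
So y_c = (4.716²/9.81)^(1/3) = 1.31 m.

y_c = 1.31 m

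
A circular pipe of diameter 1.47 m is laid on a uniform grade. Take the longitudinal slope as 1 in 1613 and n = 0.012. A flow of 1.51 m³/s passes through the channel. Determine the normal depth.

y_n = 1.03 m

Manning's equation rearranged: A R^(2/3) = nQ / (1·√S) = 0.012 × 1.51 / (√0.00062) = 0.7277.
At y = 0.76 m: A R^(2/3) = 0.4606 — low.
At y = 1.25 m: A R^(2/3) = 0.8975 — high.
At y = 1.03 m: A R^(2/3) = 0.73 — close enough.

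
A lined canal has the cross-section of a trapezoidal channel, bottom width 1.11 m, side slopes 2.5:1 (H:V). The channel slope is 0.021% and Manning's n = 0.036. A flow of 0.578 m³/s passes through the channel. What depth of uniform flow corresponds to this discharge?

y_n = 0.789 m

Manning's equation rearranged: A R^(2/3) = nQ / (1·√S) = 0.036 × 0.578 / (√0.00021) = 1.436.
Try y = 0.563 m: A R^(2/3) = 0.6934 — low.
Try y = 0.919 m: A R^(2/3) = 2.017 — high.
Try y = 0.789 m: A R^(2/3) = 1.436 — ≈ 1.436.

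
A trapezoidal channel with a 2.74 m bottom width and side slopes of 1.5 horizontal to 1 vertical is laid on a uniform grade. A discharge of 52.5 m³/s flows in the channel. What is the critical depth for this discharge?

y_c = 2.26 m

At critical depth, Q² T / (g A³) = 1, i.e. A³/T = Q²/g = 52.5²/9.81 = 281.
Trying y = 1.71 m: A³/T = 94.86 — short.
Trying y = 2.85 m: A³/T = 707.8 — over.
Trying y = 2.26 m: A³/T = 279.3 — ≈ 281.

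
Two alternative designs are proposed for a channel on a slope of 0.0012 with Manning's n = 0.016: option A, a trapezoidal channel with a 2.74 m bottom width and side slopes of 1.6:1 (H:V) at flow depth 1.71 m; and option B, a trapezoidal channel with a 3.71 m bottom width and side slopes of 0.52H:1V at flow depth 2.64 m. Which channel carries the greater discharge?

Channel A: With bottom width b = 2.74 m and side slope z = 1.6: A = (b + zy)y = (2.74 + 1.6×1.71)×1.71 = 9.364 m²; P = b + 2y√(1+z²) = 2.74 + 2×1.71×1.887 = 9.193 m. Hydraulic radius R = A/P = 9.364/9.193 = 1.019 m. Q_A = (1/0.016)·9.364·1.019^(2/3)·√0.0012 = 20.52 m³/s.
Channel B: With bottom width b = 3.71 m and side slope z = 0.52: A = (b + zy)y = (3.71 + 0.52×2.64)×2.64 = 13.42 m²; P = b + 2y√(1+z²) = 3.71 + 2×2.64×1.127 = 9.661 m. Hydraulic radius R = A/P = 13.42/9.661 = 1.389 m. Q_B = (1/0.016)·13.42·1.389^(2/3)·√0.0012 = 36.17 m³/s.
Q_A = 20.52 m³/s vs Q_B = 36.17 m³/s, so channel B carries more.

channel B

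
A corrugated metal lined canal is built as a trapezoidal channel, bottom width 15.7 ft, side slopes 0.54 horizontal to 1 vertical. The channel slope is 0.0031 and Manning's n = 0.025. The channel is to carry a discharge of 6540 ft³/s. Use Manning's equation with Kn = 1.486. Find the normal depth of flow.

y_n = 18.7 ft

Manning's equation rearranged: A R^(2/3) = nQ / (1.486·√S) = 0.025 × 6540 / (1.486 × √0.0031) = 1976.
Trying y = 14.4 ft: A R^(2/3) = 1235 — low.
Trying y = 20.4 ft: A R^(2/3) = 2320 — high.
Trying y = 18.7 ft: A R^(2/3) = 1976 — close enough.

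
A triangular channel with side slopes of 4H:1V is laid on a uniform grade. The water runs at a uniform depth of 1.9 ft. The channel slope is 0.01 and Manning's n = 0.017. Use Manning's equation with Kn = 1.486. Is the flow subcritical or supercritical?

supercritical

For a triangular section with side slope z = 4: A = zy² = 4×1.9² = 14.44 ft²; P = 2y√(1+z²) = 2×1.9×4.123 = 15.67 ft.
Hydraulic radius R = A/P = 14.44/15.67 = 0.9216 ft.
V = (1.486/n) R^(2/3) √S = (1.486/0.017) × 0.9216^(2/3) × √0.01 = 8.278 ft/s. Hydraulic depth D_h = A/T = 14.44/15.2 = 0.95 ft.
Froude number Fr = V/√(g·D_h) = 8.278/√(32.2×0.95) = 1.5, which is greater than 1, so the flow is supercritical.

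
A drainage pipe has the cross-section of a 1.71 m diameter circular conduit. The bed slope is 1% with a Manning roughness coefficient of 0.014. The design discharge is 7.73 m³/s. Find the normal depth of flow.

y_n = 1.19 m

Manning's equation rearranged: A R^(2/3) = nQ / (1·√S) = 0.014 × 7.73 / (√0.01) = 1.082.
Trying y = 0.893 m: A R^(2/3) = 0.7011 — short.
Trying y = 1.34 m: A R^(2/3) = 1.247 — over.
Trying y = 1.19 m: A R^(2/3) = 1.083 — close enough.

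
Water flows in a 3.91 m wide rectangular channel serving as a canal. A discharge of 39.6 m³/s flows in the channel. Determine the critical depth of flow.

y_c = 2.19 m

For a rectangular channel, critical depth y_c = (q²/g)^(1/3) where q = Q/b = 39.6/3.91 = 10.13 m²/s.
So y_c = (10.13²/9.81)^(1/3) = 2.19 m.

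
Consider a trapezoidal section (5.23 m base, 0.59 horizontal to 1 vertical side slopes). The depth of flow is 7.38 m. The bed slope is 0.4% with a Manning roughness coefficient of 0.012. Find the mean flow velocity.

With bottom width b = 5.23 m and side slope z = 0.59: A = (b + zy)y = (5.23 + 0.59×7.38)×7.38 = 70.73 m²; P = b + 2y√(1+z²) = 5.23 + 2×7.38×1.161 = 22.37 m.
Hydraulic radius R = A/P = 70.73/22.37 = 3.162 m.
From Manning's equation, V = (1/n) R^(2/3) S^(1/2) = (1/0.012) × 3.162^(2/3) × 0.004^(1/2) = 11.4 m/s.

V = 11.4 m/s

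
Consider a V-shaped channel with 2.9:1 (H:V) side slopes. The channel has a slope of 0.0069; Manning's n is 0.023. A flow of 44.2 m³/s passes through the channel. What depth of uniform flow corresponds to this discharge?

Manning's equation rearranged: A R^(2/3) = nQ / (1·√S) = 0.023 × 44.2 / (√0.0069) = 12.24.
At y = 1.75 m: A R^(2/3) = 7.826 — short.
At y = 2.47 m: A R^(2/3) = 19.62 — over.
At y = 2.07 m: A R^(2/3) = 12.25 — close enough.

y_n = 2.07 m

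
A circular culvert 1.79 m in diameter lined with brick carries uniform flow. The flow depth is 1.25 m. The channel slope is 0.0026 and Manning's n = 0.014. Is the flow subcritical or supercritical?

For a circular section of diameter D = 1.79 m at depth y = 1.25 m, the central angle is θ = 2 arccos(1 − 2y/D) = 3.957 rad. Then A = (D²/8)(θ − sin θ) = 1.877 m² and P = Dθ/2 = 3.542 m.
Hydraulic radius R = A/P = 1.877/3.542 = 0.5298 m.
V = (1/n) R^(2/3) √S = (1/0.014) × 0.5298^(2/3) × √0.0026 = 2.385 m/s. Hydraulic depth D_h = A/T = 1.877/1.643 = 1.142 m.
Froude number Fr = V/√(g·D_h) = 2.385/√(9.81×1.142) = 0.712, which is less than 1, so the flow is subcritical.

subcritical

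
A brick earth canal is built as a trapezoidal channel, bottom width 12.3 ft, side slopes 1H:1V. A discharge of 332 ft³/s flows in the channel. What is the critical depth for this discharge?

y_c = 2.62 ft

At critical depth, Q² T / (g A³) = 1, i.e. A³/T = Q²/g = 332²/32.2 = 3423.
At y = 2.87 ft: A³/T = 4575 — high.
At y = 1.98 ft: A³/T = 1390 — low.
At y = 2.62 ft: A³/T = 3405 — ≈ 3423.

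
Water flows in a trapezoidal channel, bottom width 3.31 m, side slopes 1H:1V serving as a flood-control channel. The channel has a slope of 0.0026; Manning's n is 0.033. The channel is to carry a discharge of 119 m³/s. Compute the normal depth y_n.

y_n = 5.09 m

Manning's equation rearranged: A R^(2/3) = nQ / (1·√S) = 0.033 × 119 / (√0.0026) = 77.01.
At y = 6.06 m: A R^(2/3) = 112.2 — over.
At y = 3.94 m: A R^(2/3) = 44.98 — short.
At y = 5.09 m: A R^(2/3) = 76.95 — close enough.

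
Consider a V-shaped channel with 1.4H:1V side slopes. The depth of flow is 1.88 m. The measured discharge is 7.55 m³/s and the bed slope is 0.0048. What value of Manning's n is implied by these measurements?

n = 0.038

For a triangular section with side slope z = 1.4: A = zy² = 1.4×1.88² = 4.948 m²; P = 2y√(1+z²) = 2×1.88×1.72 = 6.469 m.
Hydraulic radius R = A/P = 4.948/6.469 = 0.7649 m.
Rearranging Manning's equation: n = (1/Q) A R^(2/3) S^(1/2) = (1/7.55) × 4.948 × 0.7649^(2/3) × √0.0048 = 0.038.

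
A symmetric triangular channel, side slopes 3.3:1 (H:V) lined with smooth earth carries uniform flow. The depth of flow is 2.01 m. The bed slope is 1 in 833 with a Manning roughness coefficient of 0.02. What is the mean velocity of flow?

V = 1.69 m/s

For a triangular section with side slope z = 3.3: A = zy² = 3.3×2.01² = 13.33 m²; P = 2y√(1+z²) = 2×2.01×3.448 = 13.86 m.
Hydraulic radius R = A/P = 13.33/13.86 = 0.9618 m.
From Manning's equation, V = (1/n) R^(2/3) S^(1/2) = (1/0.02) × 0.9618^(2/3) × 0.0012^(1/2) = 1.69 m/s.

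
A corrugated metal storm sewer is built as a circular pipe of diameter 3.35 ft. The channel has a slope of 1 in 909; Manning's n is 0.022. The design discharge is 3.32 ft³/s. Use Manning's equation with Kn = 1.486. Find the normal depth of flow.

y_n = 0.987 ft

Manning's equation rearranged: A R^(2/3) = nQ / (1.486·√S) = 0.022 × 3.32 / (1.486 × √0.0011) = 1.482.
Try y = 0.789 ft: A R^(2/3) = 0.9527 — short.
Try y = 1.14 ft: A R^(2/3) = 1.953 — over.
Try y = 0.987 ft: A R^(2/3) = 1.481 — ≈ 1.482.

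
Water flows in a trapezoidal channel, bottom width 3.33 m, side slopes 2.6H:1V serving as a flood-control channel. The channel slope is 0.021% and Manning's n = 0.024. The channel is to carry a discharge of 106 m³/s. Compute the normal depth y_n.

Manning's equation rearranged: A R^(2/3) = nQ / (1·√S) = 0.024 × 106 / (√0.00021) = 175.6.
Try y = 6.44 m: A R^(2/3) = 286.4 — over.
Try y = 3.69 m: A R^(2/3) = 75.61 — short.
Try y = 5.26 m: A R^(2/3) = 175.2 — matches.

y_n = 5.26 m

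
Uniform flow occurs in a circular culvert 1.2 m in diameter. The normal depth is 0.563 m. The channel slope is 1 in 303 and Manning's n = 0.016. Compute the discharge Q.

Q = 0.816 m³/s

For a circular section of diameter D = 1.2 m at depth y = 0.563 m, the central angle is θ = 2 arccos(1 − 2y/D) = 3.018 rad. Then A = (D²/8)(θ − sin θ) = 0.5211 m² and P = Dθ/2 = 1.811 m.
Hydraulic radius R = A/P = 0.5211/1.811 = 0.2878 m.
Manning's equation: Q = (1/n) A R^(2/3) S^(1/2) = (1/0.016) × 0.5211 × 0.2878^(2/3) × 0.0033^(1/2) = 0.816 m³/s.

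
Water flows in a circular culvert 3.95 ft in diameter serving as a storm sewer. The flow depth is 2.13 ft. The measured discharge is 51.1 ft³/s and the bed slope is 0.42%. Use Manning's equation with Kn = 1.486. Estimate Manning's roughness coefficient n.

n = 0.013

For a circular section of diameter D = 3.95 ft at depth y = 2.13 ft, the central angle is θ = 2 arccos(1 − 2y/D) = 3.299 rad. Then A = (D²/8)(θ − sin θ) = 6.739 ft² and P = Dθ/2 = 6.515 ft.
Hydraulic radius R = A/P = 6.739/6.515 = 1.034 ft.
Rearranging Manning's equation: n = (1.486/Q) A R^(2/3) S^(1/2) = (1.486/51.1) × 6.739 × 1.034^(2/3) × √0.0042 = 0.013.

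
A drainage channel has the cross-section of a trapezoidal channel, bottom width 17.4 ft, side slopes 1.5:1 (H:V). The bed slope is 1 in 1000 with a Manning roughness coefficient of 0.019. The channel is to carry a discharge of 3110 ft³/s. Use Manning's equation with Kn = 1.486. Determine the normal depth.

y_n = 10.8 ft

Manning's equation rearranged: A R^(2/3) = nQ / (1.486·√S) = 0.019 × 3110 / (1.486 × √0.001) = 1257.
At y = 11.7 ft: A R^(2/3) = 1477 — over.
At y = 8.16 ft: A R^(2/3) = 722.7 — short.
At y = 10.8 ft: A R^(2/3) = 1256 — ≈ 1257.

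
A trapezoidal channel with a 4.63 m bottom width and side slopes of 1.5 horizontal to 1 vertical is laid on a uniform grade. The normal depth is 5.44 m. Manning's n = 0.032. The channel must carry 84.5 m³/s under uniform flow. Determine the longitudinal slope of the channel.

With bottom width b = 4.63 m and side slope z = 1.5: A = (b + zy)y = (4.63 + 1.5×5.44)×5.44 = 69.58 m²; P = b + 2y√(1+z²) = 4.63 + 2×5.44×1.803 = 24.24 m.
Hydraulic radius R = A/P = 69.58/24.24 = 2.87 m.
From Manning's equation, S = [nQ / (1 A R^(2/3))]² = [0.032 × 84.5 / (1 × 69.58 × 2.87^(2/3))]² = 0.00037.

S = 0.00037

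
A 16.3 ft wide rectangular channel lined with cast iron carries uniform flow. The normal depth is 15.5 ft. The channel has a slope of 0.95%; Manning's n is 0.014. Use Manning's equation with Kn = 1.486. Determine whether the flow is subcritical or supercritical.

Flow area A = b·y = 16.3 × 15.5 = 252.7 ft². Wetted perimeter P = b + 2y = 16.3 + 2×15.5 = 47.3 ft.
Hydraulic radius R = A/P = 252.7/47.3 = 5.341 ft.
V = (1.486/n) R^(2/3) √S = (1.486/0.014) × 5.341^(2/3) × √0.0095 = 31.61 ft/s. Hydraulic depth D_h = A/T = 252.7/16.3 = 15.5 ft.
Froude number Fr = V/√(g·D_h) = 31.61/√(32.2×15.5) = 1.42, which is greater than 1, so the flow is supercritical.

supercritical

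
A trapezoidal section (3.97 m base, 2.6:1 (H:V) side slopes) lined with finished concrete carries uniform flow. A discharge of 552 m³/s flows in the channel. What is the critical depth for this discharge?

y_c = 5.5 m

At critical depth, Q² T / (g A³) = 1, i.e. A³/T = Q²/g = 552²/9.81 = 31060.
Try y = 3.8 m: A³/T = 6143 — short.
Try y = 5.5 m: A³/T = 31150 — matches.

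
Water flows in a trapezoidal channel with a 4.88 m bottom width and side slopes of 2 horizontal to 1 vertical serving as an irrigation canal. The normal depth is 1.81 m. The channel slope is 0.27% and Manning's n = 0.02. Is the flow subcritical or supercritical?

With bottom width b = 4.88 m and side slope z = 2: A = (b + zy)y = (4.88 + 2×1.81)×1.81 = 15.38 m²; P = b + 2y√(1+z²) = 4.88 + 2×1.81×2.236 = 12.97 m.
Hydraulic radius R = A/P = 15.38/12.97 = 1.186 m.
V = (1/n) R^(2/3) √S = (1/0.02) × 1.186^(2/3) × √0.0027 = 2.911 m/s. Hydraulic depth D_h = A/T = 15.38/12.12 = 1.269 m.
Froude number Fr = V/√(g·D_h) = 2.911/√(9.81×1.269) = 0.825, which is less than 1, so the flow is subcritical.

subcritical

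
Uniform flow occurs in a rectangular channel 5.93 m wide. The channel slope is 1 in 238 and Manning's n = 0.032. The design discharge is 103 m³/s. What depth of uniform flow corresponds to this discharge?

y_n = 5.53 m

Manning's equation rearranged: A R^(2/3) = nQ / (1·√S) = 0.032 × 103 / (√0.004202) = 50.85.
Trying y = 3.84 m: A R^(2/3) = 32.09 — too small.
Trying y = 5.53 m: A R^(2/3) = 50.84 — matches.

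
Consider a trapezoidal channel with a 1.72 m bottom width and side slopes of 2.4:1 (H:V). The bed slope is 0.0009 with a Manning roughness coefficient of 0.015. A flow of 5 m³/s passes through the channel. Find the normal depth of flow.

Manning's equation rearranged: A R^(2/3) = nQ / (1·√S) = 0.015 × 5 / (√0.0009) = 2.5.
Trying y = 0.67 m: A R^(2/3) = 1.267 — short.
Trying y = 1.12 m: A R^(2/3) = 3.721 — over.
Trying y = 0.93 m: A R^(2/3) = 2.499 — close enough.

y_n = 0.93 m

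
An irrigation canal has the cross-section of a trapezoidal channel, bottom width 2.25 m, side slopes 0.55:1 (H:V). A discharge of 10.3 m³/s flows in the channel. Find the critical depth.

y_c = 1.16 m

At critical depth, Q² T / (g A³) = 1, i.e. A³/T = Q²/g = 10.3²/9.81 = 10.81.
At y = 0.922 m: A³/T = 5.032 — low.
At y = 1.31 m: A³/T = 15.96 — high.
At y = 1.16 m: A³/T = 10.66 — ≈ 10.81.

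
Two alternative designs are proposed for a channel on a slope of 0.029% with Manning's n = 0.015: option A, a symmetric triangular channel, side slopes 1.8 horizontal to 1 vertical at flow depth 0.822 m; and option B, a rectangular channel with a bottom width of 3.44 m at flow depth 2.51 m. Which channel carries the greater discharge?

Channel A: For a triangular section with side slope z = 1.8: A = zy² = 1.8×0.822² = 1.216 m²; P = 2y√(1+z²) = 2×0.822×2.059 = 3.385 m. Hydraulic radius R = A/P = 1.216/3.385 = 0.3593 m. Q_A = (1/0.015)·1.216·0.3593^(2/3)·√0.00029 = 0.6978 m³/s.
Channel B: Flow area A = b·y = 3.44 × 2.51 = 8.634 m². Wetted perimeter P = b + 2y = 3.44 + 2×2.51 = 8.46 m. Hydraulic radius R = A/P = 8.634/8.46 = 1.021 m. Q_B = (1/0.015)·8.634·1.021^(2/3)·√0.00029 = 9.937 m³/s.
Q_A = 0.6978 m³/s vs Q_B = 9.937 m³/s, so channel B carries more.

channel B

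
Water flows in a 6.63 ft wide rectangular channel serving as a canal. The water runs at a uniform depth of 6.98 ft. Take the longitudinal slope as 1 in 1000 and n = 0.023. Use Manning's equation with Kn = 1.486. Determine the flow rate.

Q = 162 ft³/s

Flow area A = b·y = 6.63 × 6.98 = 46.28 ft². Wetted perimeter P = b + 2y = 6.63 + 2×6.98 = 20.59 ft.
Hydraulic radius R = A/P = 46.28/20.59 = 2.248 ft.
Manning's equation: Q = (1.486/n) A R^(2/3) S^(1/2) = (1.486/0.023) × 46.28 × 2.248^(2/3) × 0.001^(1/2) = 162 ft³/s.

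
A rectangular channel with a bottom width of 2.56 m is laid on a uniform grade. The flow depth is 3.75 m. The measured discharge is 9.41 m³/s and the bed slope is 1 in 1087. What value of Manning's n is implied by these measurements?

n = 0.03

Flow area A = b·y = 2.56 × 3.75 = 9.6 m². Wetted perimeter P = b + 2y = 2.56 + 2×3.75 = 10.06 m.
Hydraulic radius R = A/P = 9.6/10.06 = 0.9543 m.
Rearranging Manning's equation: n = (1/Q) A R^(2/3) S^(1/2) = (1/9.41) × 9.6 × 0.9543^(2/3) × √0.00092 = 0.03.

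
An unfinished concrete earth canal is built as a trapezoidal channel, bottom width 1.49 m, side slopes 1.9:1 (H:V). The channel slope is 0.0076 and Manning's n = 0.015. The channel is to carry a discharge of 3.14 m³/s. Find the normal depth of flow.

y_n = 0.478 m

Manning's equation rearranged: A R^(2/3) = nQ / (1·√S) = 0.015 × 3.14 / (√0.0076) = 0.5403.
At y = 0.522 m: A R^(2/3) = 0.6399 — too large.
At y = 0.38 m: A R^(2/3) = 0.3505 — too small.
At y = 0.478 m: A R^(2/3) = 0.5403 — close enough.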